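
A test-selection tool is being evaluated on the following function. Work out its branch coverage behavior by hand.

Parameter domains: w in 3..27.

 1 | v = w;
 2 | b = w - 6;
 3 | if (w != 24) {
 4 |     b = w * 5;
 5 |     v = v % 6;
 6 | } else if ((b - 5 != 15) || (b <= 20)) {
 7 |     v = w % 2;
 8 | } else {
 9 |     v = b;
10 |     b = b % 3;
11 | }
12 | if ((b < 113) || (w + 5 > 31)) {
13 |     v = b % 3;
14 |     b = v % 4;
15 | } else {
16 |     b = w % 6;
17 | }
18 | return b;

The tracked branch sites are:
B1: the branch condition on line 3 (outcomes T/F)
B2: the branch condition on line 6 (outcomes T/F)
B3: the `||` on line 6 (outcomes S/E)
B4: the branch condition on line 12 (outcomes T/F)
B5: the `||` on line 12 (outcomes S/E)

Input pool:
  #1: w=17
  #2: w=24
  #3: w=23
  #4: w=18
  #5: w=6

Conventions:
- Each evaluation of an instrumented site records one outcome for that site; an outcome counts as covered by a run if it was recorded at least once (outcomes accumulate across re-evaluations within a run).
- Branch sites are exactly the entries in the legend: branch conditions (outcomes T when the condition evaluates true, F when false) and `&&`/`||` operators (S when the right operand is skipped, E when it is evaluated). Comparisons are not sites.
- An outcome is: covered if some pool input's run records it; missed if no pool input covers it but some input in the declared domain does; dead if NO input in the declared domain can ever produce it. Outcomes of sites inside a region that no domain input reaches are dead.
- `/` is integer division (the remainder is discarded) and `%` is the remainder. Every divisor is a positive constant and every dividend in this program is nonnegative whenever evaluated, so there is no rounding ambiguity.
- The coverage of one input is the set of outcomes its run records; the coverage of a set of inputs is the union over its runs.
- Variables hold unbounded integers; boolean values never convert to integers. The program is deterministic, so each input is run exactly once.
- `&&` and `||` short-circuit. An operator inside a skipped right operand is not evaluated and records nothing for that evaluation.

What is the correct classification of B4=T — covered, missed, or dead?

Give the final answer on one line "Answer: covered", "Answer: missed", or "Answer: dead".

B4=T is recorded by pool input(s) 1, 2, 4, 5 -> covered

Answer: covered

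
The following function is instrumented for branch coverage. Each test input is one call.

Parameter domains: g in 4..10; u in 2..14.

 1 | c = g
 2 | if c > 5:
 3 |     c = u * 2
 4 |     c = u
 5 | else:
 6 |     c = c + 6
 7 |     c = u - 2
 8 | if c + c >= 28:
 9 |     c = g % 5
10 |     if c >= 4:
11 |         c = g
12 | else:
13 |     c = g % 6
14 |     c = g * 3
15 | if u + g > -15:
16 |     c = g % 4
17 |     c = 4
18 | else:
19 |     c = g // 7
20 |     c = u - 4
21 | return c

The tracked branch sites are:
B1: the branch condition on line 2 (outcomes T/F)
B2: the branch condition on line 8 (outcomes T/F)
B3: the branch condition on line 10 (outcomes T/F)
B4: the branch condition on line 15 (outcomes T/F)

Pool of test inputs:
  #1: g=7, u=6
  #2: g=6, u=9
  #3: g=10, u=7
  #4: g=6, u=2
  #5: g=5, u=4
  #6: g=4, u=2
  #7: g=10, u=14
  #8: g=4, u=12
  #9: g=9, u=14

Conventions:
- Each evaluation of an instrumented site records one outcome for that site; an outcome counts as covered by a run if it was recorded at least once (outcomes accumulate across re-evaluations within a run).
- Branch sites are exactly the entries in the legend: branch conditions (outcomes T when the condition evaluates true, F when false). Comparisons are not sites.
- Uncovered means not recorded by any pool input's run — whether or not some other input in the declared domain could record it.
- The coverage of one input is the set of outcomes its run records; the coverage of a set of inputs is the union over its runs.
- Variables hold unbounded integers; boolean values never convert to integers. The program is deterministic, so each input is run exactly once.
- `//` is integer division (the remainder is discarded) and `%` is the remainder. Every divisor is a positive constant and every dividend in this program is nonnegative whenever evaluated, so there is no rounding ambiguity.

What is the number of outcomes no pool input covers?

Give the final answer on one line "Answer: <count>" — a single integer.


test 1 (g=7, u=6) fires B1->T, B2->F, B4->T; hits B1=T, B2=F, B4=T
test 2 (g=6, u=9) fires B1->T, B2->F, B4->T; hits B1=T, B2=F, B4=T
test 3 (g=10, u=7) fires B1->T, B2->F, B4->T; hits B1=T, B2=F, B4=T
test 4 (g=6, u=2) fires B1->T, B2->F, B4->T; hits B1=T, B2=F, B4=T
test 5 (g=5, u=4) fires B1->F, B2->F, B4->T; hits B1=F, B2=F, B4=T
test 6 (g=4, u=2) fires B1->F, B2->F, B4->T; hits B1=F, B2=F, B4=T
test 7 (g=10, u=14) fires B1->T, B2->T, B3->F, B4->T; hits B1=T, B2=T, B3=F, B4=T
test 8 (g=4, u=12) fires B1->F, B2->F, B4->T; hits B1=F, B2=F, B4=T
test 9 (g=9, u=14) fires B1->T, B2->T, B3->T, B4->T; hits B1=T, B2=T, B3=T, B4=T
union over the pool: B1=T, B1=F, B2=T, B2=F, B3=T, B3=F, B4=T
uncovered (1 of 8): B4=F
Answer: 1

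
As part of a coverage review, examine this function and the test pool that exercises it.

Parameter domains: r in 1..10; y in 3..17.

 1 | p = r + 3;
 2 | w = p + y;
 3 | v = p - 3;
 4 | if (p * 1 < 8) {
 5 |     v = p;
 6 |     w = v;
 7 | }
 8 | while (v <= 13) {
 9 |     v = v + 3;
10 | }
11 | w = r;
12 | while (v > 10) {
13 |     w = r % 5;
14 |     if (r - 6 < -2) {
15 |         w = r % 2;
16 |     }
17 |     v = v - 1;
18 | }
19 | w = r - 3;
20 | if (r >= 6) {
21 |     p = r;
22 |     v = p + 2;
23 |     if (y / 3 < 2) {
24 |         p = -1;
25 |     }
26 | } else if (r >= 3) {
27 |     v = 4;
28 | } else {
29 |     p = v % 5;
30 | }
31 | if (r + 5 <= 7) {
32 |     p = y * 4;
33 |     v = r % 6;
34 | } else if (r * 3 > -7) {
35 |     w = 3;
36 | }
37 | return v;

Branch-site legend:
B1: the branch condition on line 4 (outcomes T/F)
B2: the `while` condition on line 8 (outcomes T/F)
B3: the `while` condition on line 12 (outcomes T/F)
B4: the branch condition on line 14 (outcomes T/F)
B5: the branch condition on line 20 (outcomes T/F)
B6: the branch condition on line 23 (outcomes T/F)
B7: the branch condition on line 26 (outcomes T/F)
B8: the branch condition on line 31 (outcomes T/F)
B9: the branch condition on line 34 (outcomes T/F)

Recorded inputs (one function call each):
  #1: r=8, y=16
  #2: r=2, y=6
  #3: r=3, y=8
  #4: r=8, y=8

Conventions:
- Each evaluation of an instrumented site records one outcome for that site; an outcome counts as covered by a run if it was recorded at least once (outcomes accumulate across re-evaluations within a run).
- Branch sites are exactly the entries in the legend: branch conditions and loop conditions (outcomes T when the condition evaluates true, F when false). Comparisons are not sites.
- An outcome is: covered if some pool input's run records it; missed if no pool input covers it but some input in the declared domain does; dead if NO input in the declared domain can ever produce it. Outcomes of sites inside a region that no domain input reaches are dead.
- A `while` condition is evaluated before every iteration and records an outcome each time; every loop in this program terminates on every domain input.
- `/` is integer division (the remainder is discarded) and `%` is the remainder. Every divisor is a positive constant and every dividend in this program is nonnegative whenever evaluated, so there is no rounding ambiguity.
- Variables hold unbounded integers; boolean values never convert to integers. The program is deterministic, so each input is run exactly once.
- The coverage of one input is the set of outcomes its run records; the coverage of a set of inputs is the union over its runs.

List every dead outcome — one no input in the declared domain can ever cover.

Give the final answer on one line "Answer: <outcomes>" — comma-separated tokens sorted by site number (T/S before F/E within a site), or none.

sweeping the full domain (150 inputs) for each outcome:
  B9=F: never recorded by any domain input -> dead
  reachable outcomes have witnesses, e.g. B1=T (e.g. r=1, y=3), B1=F (e.g. r=5, y=3), B2=T (e.g. r=1, y=3), B2=F (e.g. r=1, y=3)

Answer: B9=F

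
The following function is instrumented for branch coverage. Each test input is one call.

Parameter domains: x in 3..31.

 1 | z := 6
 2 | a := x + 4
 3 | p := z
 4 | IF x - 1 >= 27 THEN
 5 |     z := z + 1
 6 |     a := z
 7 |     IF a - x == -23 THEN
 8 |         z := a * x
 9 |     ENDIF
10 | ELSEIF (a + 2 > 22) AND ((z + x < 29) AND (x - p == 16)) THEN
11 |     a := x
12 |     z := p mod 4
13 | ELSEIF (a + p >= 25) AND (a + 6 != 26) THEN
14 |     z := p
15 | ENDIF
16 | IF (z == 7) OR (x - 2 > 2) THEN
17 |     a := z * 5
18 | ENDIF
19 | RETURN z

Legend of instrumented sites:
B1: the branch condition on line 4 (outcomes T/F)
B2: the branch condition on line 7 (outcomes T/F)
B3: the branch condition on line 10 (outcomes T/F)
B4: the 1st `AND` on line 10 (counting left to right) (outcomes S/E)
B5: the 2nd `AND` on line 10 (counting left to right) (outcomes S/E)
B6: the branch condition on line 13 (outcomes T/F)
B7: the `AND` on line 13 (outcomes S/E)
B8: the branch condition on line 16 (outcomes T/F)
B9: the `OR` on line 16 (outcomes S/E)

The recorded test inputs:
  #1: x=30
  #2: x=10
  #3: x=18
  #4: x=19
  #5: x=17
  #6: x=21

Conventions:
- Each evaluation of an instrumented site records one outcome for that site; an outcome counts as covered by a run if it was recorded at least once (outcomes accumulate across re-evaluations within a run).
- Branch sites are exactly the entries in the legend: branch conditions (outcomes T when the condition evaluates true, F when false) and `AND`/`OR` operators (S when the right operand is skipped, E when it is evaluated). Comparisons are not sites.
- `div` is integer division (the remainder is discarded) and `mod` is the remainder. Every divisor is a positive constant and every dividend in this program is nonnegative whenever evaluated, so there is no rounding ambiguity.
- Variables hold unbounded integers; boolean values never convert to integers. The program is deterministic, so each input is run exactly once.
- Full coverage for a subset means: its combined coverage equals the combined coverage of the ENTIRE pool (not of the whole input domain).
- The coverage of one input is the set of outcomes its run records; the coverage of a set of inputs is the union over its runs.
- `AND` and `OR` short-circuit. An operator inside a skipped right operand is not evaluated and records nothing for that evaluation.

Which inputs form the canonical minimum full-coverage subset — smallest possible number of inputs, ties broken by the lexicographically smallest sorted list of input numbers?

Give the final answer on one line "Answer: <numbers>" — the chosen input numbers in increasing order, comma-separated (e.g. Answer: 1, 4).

run #1 (x=30) runs B1->T, B2->T, B9->E, B8->T; records B1=T, B2=T, B8=T, B9=E
run #2 (x=10) runs B1->F, B4->S, B3->F, B7->S, B6->F, B9->E, B8->T; records B1=F, B3=F, B4=S, B6=F, B7=S, B8=T, B9=E
run #3 (x=18) runs B1->F, B4->E, B5->E, B3->F, B7->E, B6->T, B9->E, B8->T; records B1=F, B3=F, B4=E, B5=E, B6=T, B7=E, B8=T, B9=E
run #4 (x=19) runs B1->F, B4->E, B5->E, B3->F, B7->E, B6->T, B9->E, B8->T; records B1=F, B3=F, B4=E, B5=E, B6=T, B7=E, B8=T, B9=E
run #5 (x=17) runs B1->F, B4->E, B5->E, B3->F, B7->E, B6->T, B9->E, B8->T; records B1=F, B3=F, B4=E, B5=E, B6=T, B7=E, B8=T, B9=E
run #6 (x=21) runs B1->F, B4->E, B5->E, B3->F, B7->E, B6->T, B9->E, B8->T; records B1=F, B3=F, B4=E, B5=E, B6=T, B7=E, B8=T, B9=E
union over all inputs: B1=T, B1=F, B2=T, B3=F, B4=S, B4=E, B5=E, B6=T, B6=F, B7=S, B7=E, B8=T, B9=E (13 outcomes)
size 1 is not enough: best union over all size-1 subsets is 8/13
size 2 is not enough: best union over all size-2 subsets is 11/13
size 3: inputs {1, 2, 3} cover all 13 outcomes, and no lexicographically smaller subset of this size does

Answer: 1, 2, 3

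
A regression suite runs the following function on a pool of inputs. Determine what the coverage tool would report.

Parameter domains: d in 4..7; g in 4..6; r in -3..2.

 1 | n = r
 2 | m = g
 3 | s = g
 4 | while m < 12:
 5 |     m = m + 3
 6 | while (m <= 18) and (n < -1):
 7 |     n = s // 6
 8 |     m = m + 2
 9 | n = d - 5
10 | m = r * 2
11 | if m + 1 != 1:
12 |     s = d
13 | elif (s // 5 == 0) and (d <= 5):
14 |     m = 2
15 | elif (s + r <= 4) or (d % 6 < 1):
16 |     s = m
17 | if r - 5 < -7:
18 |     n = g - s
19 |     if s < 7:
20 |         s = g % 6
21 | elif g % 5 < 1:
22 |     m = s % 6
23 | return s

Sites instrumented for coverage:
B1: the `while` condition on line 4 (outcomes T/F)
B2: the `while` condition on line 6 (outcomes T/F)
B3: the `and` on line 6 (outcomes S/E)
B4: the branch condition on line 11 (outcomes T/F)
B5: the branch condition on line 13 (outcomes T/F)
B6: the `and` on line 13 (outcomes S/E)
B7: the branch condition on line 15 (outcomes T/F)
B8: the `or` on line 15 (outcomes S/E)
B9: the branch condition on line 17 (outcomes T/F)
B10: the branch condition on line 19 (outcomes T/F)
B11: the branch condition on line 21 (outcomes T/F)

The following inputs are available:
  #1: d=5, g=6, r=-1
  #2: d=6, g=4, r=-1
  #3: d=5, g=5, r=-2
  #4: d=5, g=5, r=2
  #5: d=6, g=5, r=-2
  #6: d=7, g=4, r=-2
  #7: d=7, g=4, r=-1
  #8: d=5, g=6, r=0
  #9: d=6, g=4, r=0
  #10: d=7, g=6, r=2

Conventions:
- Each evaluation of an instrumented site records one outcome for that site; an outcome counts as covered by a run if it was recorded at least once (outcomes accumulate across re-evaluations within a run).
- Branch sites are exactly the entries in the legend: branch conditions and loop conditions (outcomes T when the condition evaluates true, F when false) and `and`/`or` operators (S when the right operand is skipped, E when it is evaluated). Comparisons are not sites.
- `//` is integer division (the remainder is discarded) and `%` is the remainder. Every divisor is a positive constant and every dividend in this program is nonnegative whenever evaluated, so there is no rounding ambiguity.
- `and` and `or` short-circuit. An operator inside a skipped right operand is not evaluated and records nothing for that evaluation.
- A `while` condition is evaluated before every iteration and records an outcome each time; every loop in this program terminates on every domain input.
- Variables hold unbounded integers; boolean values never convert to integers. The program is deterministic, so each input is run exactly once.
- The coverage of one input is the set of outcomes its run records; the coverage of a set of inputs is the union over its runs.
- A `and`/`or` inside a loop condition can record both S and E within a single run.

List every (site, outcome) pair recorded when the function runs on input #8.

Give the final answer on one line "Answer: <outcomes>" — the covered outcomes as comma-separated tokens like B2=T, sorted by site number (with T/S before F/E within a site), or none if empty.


Tracing the run of input #8 (d=5, g=6, r=0):
  B1->T, B1->T, B1->F, B3->E, B2->F, B4->F, B6->S, B5->F, B8->E, B7->F
  B9->F, B11->F
collecting distinct outcomes: B1=T, B1=F, B2=F, B3=E, B4=F, B5=F, B6=S, B7=F, B8=E, B9=F, B11=F
Answer: B1=T, B1=F, B2=F, B3=E, B4=F, B5=F, B6=S, B7=F, B8=E, B9=F, B11=F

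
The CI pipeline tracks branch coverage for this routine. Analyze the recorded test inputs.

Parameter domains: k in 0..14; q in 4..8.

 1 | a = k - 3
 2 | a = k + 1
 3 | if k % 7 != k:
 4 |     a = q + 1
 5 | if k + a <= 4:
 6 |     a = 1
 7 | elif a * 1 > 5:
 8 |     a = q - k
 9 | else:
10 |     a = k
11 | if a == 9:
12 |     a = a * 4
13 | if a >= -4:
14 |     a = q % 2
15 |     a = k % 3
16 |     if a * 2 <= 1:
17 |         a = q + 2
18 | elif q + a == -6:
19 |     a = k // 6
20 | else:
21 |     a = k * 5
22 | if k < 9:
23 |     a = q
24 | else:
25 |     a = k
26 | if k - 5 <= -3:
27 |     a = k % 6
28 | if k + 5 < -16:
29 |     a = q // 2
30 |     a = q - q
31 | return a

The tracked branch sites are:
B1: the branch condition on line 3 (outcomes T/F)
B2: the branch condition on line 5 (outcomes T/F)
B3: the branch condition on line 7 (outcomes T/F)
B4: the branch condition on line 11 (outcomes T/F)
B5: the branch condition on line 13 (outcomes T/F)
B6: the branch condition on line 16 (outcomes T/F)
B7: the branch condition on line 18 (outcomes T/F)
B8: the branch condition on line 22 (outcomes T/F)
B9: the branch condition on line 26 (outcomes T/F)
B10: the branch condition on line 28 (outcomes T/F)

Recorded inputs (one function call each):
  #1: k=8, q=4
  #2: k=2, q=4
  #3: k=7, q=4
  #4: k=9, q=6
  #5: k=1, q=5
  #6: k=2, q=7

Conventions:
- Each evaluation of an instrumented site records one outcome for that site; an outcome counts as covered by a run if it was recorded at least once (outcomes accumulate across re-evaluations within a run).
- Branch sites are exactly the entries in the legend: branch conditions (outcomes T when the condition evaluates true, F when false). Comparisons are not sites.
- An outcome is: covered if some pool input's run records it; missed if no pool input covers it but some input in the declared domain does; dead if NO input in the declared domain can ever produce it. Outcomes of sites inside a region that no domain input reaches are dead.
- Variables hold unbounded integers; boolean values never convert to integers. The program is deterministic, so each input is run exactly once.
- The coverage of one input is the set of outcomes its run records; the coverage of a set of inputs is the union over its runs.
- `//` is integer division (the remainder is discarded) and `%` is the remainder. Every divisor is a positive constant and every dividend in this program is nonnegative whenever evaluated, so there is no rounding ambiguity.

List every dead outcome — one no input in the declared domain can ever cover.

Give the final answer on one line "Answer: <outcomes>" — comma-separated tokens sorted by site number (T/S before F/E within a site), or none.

checking every outcome against all 75 domain inputs:
  B7=T: unreachable across the whole domain -> dead
  B10=T: unreachable across the whole domain -> dead
  reachable outcomes have witnesses, e.g. B1=T (e.g. k=7, q=4), B1=F (e.g. k=0, q=4), B2=T (e.g. k=0, q=4), B2=F (e.g. k=2, q=4)

Answer: B7=T, B10=T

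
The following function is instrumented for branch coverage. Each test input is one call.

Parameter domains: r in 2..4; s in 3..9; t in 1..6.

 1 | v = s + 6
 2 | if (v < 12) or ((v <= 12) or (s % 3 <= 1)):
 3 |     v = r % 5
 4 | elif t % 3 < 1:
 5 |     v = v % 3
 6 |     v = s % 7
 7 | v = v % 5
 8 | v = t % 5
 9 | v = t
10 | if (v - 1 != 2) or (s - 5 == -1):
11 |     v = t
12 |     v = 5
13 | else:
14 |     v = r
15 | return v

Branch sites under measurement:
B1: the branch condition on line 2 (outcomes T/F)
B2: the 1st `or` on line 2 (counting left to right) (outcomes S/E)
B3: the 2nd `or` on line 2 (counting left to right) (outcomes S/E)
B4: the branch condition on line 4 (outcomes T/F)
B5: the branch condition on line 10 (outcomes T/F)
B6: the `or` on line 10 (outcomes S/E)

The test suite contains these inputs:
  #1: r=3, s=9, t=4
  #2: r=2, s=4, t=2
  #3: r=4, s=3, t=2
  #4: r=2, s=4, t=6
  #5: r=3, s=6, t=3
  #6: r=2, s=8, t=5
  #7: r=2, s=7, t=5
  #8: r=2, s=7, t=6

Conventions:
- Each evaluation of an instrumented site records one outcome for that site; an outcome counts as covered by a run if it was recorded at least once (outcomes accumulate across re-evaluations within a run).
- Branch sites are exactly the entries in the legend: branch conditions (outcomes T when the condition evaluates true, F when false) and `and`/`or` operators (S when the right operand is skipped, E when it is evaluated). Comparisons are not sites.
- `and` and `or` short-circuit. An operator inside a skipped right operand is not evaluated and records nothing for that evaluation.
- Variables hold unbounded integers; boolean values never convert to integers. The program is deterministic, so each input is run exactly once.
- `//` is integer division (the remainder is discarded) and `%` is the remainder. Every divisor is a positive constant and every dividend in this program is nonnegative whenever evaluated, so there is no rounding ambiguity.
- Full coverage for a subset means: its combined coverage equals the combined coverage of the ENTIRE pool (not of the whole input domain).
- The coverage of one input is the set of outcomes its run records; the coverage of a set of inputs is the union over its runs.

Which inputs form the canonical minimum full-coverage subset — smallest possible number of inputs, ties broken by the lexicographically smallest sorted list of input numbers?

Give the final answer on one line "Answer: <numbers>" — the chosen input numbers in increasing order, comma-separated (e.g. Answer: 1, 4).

run #1 (r=3, s=9, t=4) records B1=T, B2=E, B3=E, B5=T, B6=S
run #2 (r=2, s=4, t=2) records B1=T, B2=S, B5=T, B6=S
run #3 (r=4, s=3, t=2) records B1=T, B2=S, B5=T, B6=S
run #4 (r=2, s=4, t=6) records B1=T, B2=S, B5=T, B6=S
run #5 (r=3, s=6, t=3) records B1=T, B2=E, B3=S, B5=F, B6=E
run #6 (r=2, s=8, t=5) records B1=F, B2=E, B3=E, B4=F, B5=T, B6=S
run #7 (r=2, s=7, t=5) records B1=T, B2=E, B3=E, B5=T, B6=S
run #8 (r=2, s=7, t=6) records B1=T, B2=E, B3=E, B5=T, B6=S
union over all inputs: B1=T, B1=F, B2=S, B2=E, B3=S, B3=E, B4=F, B5=T, B5=F, B6=S, B6=E (11 outcomes)
checked all size-1 subsets: none covers 11 outcomes (max 6/11)
checked all size-2 subsets: none covers 11 outcomes (max 10/11)
size 3: inputs {2, 5, 6} cover all 11 outcomes, and no lexicographically smaller subset of this size does

Answer: 2, 5, 6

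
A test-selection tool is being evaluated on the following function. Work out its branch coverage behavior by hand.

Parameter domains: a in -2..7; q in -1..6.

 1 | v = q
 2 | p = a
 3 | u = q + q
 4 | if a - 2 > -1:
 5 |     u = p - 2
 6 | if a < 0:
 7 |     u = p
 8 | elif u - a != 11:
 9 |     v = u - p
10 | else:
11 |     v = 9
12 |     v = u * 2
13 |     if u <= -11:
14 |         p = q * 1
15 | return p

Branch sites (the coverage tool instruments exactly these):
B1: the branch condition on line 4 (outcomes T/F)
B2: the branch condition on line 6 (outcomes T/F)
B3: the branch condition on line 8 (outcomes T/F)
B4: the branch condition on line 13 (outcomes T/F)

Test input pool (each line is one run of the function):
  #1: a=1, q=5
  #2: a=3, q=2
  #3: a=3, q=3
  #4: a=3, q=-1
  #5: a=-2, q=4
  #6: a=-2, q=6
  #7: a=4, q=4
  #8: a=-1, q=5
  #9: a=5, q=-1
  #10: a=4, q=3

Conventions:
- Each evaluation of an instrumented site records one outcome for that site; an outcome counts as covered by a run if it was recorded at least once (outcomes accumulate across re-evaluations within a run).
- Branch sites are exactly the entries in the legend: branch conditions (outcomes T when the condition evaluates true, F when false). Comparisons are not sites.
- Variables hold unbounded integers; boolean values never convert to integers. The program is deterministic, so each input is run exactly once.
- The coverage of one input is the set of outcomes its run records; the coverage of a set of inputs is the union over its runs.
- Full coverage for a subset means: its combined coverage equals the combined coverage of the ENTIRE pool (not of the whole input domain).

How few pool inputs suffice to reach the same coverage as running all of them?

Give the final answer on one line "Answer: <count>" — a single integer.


run #1 (a=1, q=5) runs B1->F, B2->F, B3->T; records B1=F, B2=F, B3=T
run #2 (a=3, q=2) runs B1->T, B2->F, B3->T; records B1=T, B2=F, B3=T
run #3 (a=3, q=3) runs B1->T, B2->F, B3->T; records B1=T, B2=F, B3=T
run #4 (a=3, q=-1) runs B1->T, B2->F, B3->T; records B1=T, B2=F, B3=T
run #5 (a=-2, q=4) runs B1->F, B2->T; records B1=F, B2=T
run #6 (a=-2, q=6) runs B1->F, B2->T; records B1=F, B2=T
run #7 (a=4, q=4) runs B1->T, B2->F, B3->T; records B1=T, B2=F, B3=T
run #8 (a=-1, q=5) runs B1->F, B2->T; records B1=F, B2=T
run #9 (a=5, q=-1) runs B1->T, B2->F, B3->T; records B1=T, B2=F, B3=T
run #10 (a=4, q=3) runs B1->T, B2->F, B3->T; records B1=T, B2=F, B3=T
together the pool reaches 5 outcomes: B1=T, B1=F, B2=T, B2=F, B3=T
every size-1 subset falls short of the 5 outcomes (best: 3/5)
at size 2, {2, 5} reaches all 5 outcomes; every lexicographically earlier size-2 subset fails
Answer: 2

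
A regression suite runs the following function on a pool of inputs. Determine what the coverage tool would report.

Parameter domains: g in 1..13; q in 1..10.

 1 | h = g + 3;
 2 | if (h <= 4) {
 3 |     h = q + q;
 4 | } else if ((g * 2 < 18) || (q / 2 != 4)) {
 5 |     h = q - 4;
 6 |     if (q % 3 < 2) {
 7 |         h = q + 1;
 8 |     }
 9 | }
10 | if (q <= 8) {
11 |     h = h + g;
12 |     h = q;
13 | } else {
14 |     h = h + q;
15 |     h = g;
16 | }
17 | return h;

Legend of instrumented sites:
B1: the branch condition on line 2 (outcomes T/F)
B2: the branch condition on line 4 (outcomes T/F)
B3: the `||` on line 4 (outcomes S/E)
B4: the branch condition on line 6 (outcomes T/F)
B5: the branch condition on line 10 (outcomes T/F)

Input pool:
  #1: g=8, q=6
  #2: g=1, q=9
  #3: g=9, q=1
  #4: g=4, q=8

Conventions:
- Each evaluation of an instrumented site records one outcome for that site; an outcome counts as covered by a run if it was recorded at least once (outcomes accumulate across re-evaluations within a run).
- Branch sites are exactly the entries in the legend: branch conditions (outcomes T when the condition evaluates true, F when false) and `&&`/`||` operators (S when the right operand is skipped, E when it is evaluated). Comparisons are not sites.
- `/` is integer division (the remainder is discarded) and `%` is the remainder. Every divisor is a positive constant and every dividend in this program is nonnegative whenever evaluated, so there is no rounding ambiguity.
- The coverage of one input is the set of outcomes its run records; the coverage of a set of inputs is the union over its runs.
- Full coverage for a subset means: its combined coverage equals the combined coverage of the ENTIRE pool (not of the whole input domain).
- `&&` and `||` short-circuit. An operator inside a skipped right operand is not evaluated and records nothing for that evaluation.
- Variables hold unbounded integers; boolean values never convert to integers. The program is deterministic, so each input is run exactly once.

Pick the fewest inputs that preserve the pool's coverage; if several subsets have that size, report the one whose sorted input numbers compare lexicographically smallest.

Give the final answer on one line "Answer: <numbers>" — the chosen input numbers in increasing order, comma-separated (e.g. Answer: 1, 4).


input #1 (g=8, q=6): events B1->F, B3->S, B2->T, B4->T, B5->T; covers B1=F, B2=T, B3=S, B4=T, B5=T
input #2 (g=1, q=9): events B1->T, B5->F; covers B1=T, B5=F
input #3 (g=9, q=1): events B1->F, B3->E, B2->T, B4->T, B5->T; covers B1=F, B2=T, B3=E, B4=T, B5=T
input #4 (g=4, q=8): events B1->F, B3->S, B2->T, B4->F, B5->T; covers B1=F, B2=T, B3=S, B4=F, B5=T
union over all inputs: B1=T, B1=F, B2=T, B3=S, B3=E, B4=T, B4=F, B5=T, B5=F (9 outcomes)
checked all size-1 subsets: none covers 9 outcomes (max 5/9)
checked all size-2 subsets: none covers 9 outcomes (max 7/9)
size 3: inputs {2, 3, 4} cover all 9 outcomes, and no lexicographically smaller subset of this size does
Answer: 2, 3, 4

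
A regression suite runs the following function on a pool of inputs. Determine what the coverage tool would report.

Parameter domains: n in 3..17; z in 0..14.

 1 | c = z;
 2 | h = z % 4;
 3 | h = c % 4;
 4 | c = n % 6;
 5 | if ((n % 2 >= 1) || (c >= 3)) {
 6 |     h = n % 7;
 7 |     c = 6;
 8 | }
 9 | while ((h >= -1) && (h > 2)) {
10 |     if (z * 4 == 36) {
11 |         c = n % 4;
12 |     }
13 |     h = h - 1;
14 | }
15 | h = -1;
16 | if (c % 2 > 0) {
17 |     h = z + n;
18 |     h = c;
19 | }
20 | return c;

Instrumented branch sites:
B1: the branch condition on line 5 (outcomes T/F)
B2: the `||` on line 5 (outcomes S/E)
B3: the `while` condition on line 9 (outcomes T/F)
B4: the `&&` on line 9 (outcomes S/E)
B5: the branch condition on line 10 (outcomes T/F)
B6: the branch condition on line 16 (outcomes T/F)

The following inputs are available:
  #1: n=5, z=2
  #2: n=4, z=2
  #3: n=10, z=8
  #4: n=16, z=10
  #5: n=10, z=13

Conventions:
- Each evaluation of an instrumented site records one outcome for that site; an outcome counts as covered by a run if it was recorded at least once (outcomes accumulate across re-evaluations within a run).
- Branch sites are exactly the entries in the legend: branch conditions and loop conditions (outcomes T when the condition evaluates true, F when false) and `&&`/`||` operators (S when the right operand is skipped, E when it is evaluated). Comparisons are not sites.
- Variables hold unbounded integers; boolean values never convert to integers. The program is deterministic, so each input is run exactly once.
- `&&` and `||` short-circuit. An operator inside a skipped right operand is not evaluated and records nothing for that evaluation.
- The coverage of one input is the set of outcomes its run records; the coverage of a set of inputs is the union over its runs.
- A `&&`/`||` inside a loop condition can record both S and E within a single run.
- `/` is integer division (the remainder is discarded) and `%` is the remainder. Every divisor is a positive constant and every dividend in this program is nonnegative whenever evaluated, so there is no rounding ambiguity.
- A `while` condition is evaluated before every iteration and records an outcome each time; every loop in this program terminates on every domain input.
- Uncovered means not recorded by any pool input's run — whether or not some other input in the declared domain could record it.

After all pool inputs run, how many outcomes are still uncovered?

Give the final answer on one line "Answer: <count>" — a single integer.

#1 (n=5, z=2) -> covered: B1=T, B2=S, B3=T, B3=F, B4=E, B5=F, B6=F
#2 (n=4, z=2) -> covered: B1=T, B2=E, B3=T, B3=F, B4=E, B5=F, B6=F
#3 (n=10, z=8) -> covered: B1=T, B2=E, B3=T, B3=F, B4=E, B5=F, B6=F
#4 (n=16, z=10) -> covered: B1=T, B2=E, B3=F, B4=E, B6=F
#5 (n=10, z=13) -> covered: B1=T, B2=E, B3=T, B3=F, B4=E, B5=F, B6=F
union over the pool: B1=T, B2=S, B2=E, B3=T, B3=F, B4=E, B5=F, B6=F
uncovered (4 of 12): B1=F, B4=S, B5=T, B6=T

Answer: 4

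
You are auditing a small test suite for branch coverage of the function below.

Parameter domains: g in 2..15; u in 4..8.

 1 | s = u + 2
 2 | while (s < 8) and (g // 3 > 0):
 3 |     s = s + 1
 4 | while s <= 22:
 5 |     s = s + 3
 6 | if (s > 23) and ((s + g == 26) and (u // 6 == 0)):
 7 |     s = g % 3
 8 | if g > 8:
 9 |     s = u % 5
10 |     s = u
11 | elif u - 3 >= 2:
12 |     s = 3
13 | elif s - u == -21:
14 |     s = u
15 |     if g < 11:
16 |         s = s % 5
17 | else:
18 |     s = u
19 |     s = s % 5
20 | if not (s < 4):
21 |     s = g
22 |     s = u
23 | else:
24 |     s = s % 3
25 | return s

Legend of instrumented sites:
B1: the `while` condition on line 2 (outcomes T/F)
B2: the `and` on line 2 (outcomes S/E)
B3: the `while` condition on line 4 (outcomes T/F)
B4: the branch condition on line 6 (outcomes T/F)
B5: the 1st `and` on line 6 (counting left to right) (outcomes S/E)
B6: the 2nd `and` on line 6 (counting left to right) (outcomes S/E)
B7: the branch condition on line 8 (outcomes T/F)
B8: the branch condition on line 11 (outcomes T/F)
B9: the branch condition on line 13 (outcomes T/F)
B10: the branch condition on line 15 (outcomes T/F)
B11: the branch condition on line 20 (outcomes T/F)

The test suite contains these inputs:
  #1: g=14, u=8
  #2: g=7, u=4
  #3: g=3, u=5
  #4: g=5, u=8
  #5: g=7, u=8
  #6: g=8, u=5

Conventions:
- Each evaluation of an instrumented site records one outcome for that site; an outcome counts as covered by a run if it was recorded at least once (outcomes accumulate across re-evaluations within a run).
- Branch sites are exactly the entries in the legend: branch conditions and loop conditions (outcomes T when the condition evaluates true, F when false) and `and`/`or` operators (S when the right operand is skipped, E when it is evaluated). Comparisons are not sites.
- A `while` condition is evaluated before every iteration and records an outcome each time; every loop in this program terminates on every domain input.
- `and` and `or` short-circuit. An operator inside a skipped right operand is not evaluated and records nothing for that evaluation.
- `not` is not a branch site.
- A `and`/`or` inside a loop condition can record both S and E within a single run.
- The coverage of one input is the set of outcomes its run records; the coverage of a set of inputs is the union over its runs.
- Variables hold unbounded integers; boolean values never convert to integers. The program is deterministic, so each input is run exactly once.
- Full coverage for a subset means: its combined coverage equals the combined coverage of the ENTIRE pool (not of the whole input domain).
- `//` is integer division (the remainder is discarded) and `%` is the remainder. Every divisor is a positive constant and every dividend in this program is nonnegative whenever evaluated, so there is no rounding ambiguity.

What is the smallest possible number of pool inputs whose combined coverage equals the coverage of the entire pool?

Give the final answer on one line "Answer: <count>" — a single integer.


test 1 (g=14, u=8) fires B2->S, B1->F, B3->T, B3->T, B3->T, B3->T, B3->T, B3->F, B5->E, B6->S, B4->F, B7->T, B11->T; hits B1=F, B2=S, B3=T, B3=F, B4=F, B5=E, B6=S, B7=T, B11=T
test 2 (g=7, u=4) fires B2->E, B1->T, B2->E, B1->T, B2->S, B1->F, B3->T, B3->T, B3->T, B3->T, B3->T, B3->F, B5->S, B4->F, ...; hits B1=T, B1=F, B2=S, B2=E, B3=T, B3=F, B4=F, B5=S, B7=F, B8=F, B9=F, B11=T
test 3 (g=3, u=5) fires B2->E, B1->T, B2->S, B1->F, B3->T, B3->T, B3->T, B3->T, B3->T, B3->F, B5->S, B4->F, B7->F, B8->T, ...; hits B1=T, B1=F, B2=S, B2=E, B3=T, B3=F, B4=F, B5=S, B7=F, B8=T, B11=F
test 4 (g=5, u=8) fires B2->S, B1->F, B3->T, B3->T, B3->T, B3->T, B3->T, B3->F, B5->E, B6->S, B4->F, B7->F, B8->T, B11->F; hits B1=F, B2=S, B3=T, B3=F, B4=F, B5=E, B6=S, B7=F, B8=T, B11=F
test 5 (g=7, u=8) fires B2->S, B1->F, B3->T, B3->T, B3->T, B3->T, B3->T, B3->F, B5->E, B6->S, B4->F, B7->F, B8->T, B11->F; hits B1=F, B2=S, B3=T, B3=F, B4=F, B5=E, B6=S, B7=F, B8=T, B11=F
test 6 (g=8, u=5) fires B2->E, B1->T, B2->S, B1->F, B3->T, B3->T, B3->T, B3->T, B3->T, B3->F, B5->S, B4->F, B7->F, B8->T, ...; hits B1=T, B1=F, B2=S, B2=E, B3=T, B3=F, B4=F, B5=S, B7=F, B8=T, B11=F
the full pool covers 17 outcomes: B1=T, B1=F, B2=S, B2=E, B3=T, B3=F, B4=F, B5=S, B5=E, B6=S, B7=T, B7=F, B8=T, B8=F, B9=F, B11=T, B11=F
no size-1 subset reaches all 17 outcomes (best union: 12/17)
no size-2 subset reaches all 17 outcomes (best union: 16/17)
inputs {1, 2, 3} (size 3) cover everything; no size-3 subset with a lexicographically smaller index list covers all 17
Answer: 3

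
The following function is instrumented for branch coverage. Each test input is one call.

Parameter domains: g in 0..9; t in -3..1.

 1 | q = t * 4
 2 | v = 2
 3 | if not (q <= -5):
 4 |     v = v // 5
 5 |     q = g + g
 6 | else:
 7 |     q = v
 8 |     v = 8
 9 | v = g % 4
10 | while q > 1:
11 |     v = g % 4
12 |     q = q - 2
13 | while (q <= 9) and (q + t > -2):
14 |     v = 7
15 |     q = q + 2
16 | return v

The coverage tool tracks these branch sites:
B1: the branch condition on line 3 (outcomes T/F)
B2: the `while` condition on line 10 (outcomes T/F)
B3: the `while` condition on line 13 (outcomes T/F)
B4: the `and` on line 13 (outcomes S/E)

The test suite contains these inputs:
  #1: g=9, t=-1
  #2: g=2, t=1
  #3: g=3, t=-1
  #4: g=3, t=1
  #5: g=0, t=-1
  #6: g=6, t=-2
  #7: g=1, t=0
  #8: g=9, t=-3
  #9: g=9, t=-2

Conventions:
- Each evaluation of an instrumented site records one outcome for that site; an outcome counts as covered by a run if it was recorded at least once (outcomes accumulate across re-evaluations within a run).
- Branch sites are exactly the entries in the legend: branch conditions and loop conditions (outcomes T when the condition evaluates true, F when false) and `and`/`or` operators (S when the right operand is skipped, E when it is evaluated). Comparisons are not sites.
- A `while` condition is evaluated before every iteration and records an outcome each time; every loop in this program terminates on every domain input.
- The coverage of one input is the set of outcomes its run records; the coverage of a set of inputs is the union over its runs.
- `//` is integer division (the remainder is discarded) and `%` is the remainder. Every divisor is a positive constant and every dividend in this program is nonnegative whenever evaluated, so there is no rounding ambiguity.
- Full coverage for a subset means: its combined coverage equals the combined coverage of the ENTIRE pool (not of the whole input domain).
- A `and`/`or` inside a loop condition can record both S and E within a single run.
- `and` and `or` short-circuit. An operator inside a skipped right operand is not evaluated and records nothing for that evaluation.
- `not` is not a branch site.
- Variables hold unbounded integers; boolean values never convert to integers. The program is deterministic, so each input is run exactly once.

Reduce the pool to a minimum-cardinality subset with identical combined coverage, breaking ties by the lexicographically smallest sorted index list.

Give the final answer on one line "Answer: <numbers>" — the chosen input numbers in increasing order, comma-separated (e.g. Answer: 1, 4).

input #1 (g=9, t=-1): events B1->T, B2->T, B2->T, B2->T, B2->T, B2->T, B2->T, B2->T, B2->T, B2->T, B2->F, B4->E, B3->T, B4->E, ...; covers B1=T, B2=T, B2=F, B3=T, B3=F, B4=S, B4=E
input #2 (g=2, t=1): events B1->T, B2->T, B2->T, B2->F, B4->E, B3->T, B4->E, B3->T, B4->E, B3->T, B4->E, B3->T, B4->E, B3->T, ...; covers B1=T, B2=T, B2=F, B3=T, B3=F, B4=S, B4=E
input #3 (g=3, t=-1): events B1->T, B2->T, B2->T, B2->T, B2->F, B4->E, B3->T, B4->E, B3->T, B4->E, B3->T, B4->E, B3->T, B4->E, ...; covers B1=T, B2=T, B2=F, B3=T, B3=F, B4=S, B4=E
input #4 (g=3, t=1): events B1->T, B2->T, B2->T, B2->T, B2->F, B4->E, B3->T, B4->E, B3->T, B4->E, B3->T, B4->E, B3->T, B4->E, ...; covers B1=T, B2=T, B2=F, B3=T, B3=F, B4=S, B4=E
input #5 (g=0, t=-1): events B1->T, B2->F, B4->E, B3->T, B4->E, B3->T, B4->E, B3->T, B4->E, B3->T, B4->E, B3->T, B4->S, B3->F; covers B1=T, B2=F, B3=T, B3=F, B4=S, B4=E
input #6 (g=6, t=-2): events B1->F, B2->T, B2->F, B4->E, B3->F; covers B1=F, B2=T, B2=F, B3=F, B4=E
input #7 (g=1, t=0): events B1->T, B2->T, B2->F, B4->E, B3->T, B4->E, B3->T, B4->E, B3->T, B4->E, B3->T, B4->E, B3->T, B4->S, ...; covers B1=T, B2=T, B2=F, B3=T, B3=F, B4=S, B4=E
input #8 (g=9, t=-3): events B1->F, B2->T, B2->F, B4->E, B3->F; covers B1=F, B2=T, B2=F, B3=F, B4=E
input #9 (g=9, t=-2): events B1->F, B2->T, B2->F, B4->E, B3->F; covers B1=F, B2=T, B2=F, B3=F, B4=E
together the pool reaches 8 outcomes: B1=T, B1=F, B2=T, B2=F, B3=T, B3=F, B4=S, B4=E
no size-1 subset reaches all 8 outcomes (best union: 7/8)
size 2: inputs {1, 6} cover all 8 outcomes, and no lexicographically smaller subset of this size does

Answer: 1, 6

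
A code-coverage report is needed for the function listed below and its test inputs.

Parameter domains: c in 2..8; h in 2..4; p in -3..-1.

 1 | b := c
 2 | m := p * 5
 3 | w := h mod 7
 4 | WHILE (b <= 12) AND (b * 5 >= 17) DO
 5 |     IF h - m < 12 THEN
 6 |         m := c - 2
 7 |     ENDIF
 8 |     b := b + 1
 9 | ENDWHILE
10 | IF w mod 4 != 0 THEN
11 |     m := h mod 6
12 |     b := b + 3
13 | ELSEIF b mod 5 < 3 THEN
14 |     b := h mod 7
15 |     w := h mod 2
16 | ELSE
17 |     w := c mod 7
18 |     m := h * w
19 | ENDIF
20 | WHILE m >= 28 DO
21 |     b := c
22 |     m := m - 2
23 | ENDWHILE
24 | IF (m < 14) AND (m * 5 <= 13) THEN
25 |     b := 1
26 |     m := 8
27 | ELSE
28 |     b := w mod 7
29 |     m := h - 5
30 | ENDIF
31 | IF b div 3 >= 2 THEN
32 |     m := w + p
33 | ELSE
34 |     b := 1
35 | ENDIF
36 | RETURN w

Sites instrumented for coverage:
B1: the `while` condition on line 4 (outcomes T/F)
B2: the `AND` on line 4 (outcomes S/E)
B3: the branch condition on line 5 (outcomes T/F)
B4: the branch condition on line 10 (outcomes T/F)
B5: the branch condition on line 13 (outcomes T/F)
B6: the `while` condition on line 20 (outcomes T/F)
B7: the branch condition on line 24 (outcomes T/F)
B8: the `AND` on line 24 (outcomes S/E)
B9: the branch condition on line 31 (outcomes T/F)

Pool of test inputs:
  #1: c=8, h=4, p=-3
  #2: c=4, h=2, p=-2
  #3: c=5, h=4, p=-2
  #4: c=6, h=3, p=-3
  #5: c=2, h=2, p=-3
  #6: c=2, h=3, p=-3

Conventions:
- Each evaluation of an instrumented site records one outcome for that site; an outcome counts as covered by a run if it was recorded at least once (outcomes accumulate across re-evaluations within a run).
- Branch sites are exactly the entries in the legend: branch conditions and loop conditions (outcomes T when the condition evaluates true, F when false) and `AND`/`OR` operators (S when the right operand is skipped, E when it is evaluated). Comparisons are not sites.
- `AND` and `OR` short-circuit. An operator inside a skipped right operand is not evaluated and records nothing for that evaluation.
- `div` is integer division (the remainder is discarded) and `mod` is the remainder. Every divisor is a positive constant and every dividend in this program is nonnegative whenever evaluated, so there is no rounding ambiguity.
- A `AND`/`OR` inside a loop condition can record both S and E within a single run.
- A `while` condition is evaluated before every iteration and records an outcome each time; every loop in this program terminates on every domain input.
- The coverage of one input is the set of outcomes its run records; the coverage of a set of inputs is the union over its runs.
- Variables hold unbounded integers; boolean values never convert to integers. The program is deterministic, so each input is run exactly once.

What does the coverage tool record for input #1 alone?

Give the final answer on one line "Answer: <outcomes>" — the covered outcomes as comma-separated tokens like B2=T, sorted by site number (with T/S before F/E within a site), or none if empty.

Running input #1 (c=8, h=4, p=-3), event by event:
  B2->E, B1->T, B3->F, B2->E, B1->T, B3->F, B2->E, B1->T, B3->F, B2->E
  B1->T, B3->F, B2->E, B1->T, B3->F, B2->S, B1->F, B4->F, B5->F, B6->F
  B8->E, B7->F, B9->F
collecting distinct outcomes: B1=T, B1=F, B2=S, B2=E, B3=F, B4=F, B5=F, B6=F, B7=F, B8=E, B9=F

Answer: B1=T, B1=F, B2=S, B2=E, B3=F, B4=F, B5=F, B6=F, B7=F, B8=E, B9=F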